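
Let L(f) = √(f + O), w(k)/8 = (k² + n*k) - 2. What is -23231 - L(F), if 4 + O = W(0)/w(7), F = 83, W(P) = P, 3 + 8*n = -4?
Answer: -23231 - √79 ≈ -23240.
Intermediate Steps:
n = -7/8 (n = -3/8 + (⅛)*(-4) = -3/8 - ½ = -7/8 ≈ -0.87500)
w(k) = -16 - 7*k + 8*k² (w(k) = 8*((k² - 7*k/8) - 2) = 8*(-2 + k² - 7*k/8) = -16 - 7*k + 8*k²)
O = -4 (O = -4 + 0/(-16 - 7*7 + 8*7²) = -4 + 0/(-16 - 49 + 8*49) = -4 + 0/(-16 - 49 + 392) = -4 + 0/327 = -4 + 0*(1/327) = -4 + 0 = -4)
L(f) = √(-4 + f) (L(f) = √(f - 4) = √(-4 + f))
-23231 - L(F) = -23231 - √(-4 + 83) = -23231 - √79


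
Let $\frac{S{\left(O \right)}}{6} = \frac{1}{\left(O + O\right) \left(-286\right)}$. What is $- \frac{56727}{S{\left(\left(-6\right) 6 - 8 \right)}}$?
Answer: $-237950856$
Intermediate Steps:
$S{\left(O \right)} = - \frac{3}{286 O}$ ($S{\left(O \right)} = 6 \frac{1}{\left(O + O\right) \left(-286\right)} = 6 \frac{1}{2 O} \left(- \frac{1}{286}\right) = 6 \left(- \frac{1}{572 O}\right) = - \frac{3}{286 O}$)
$- \frac{56727}{S{\left(\left(-6\right) 6 - 8 \right)}} = - \frac{56727}{\left(- \frac{3}{286}\right) \frac{1}{\left(-6\right) 6 - 8}} = - \frac{56727}{\left(- \frac{3}{286}\right) \frac{1}{-36 - 8}} = - \frac{56727}{\left(- \frac{3}{286}\right) \frac{1}{-44}} = - \frac{56727}{\left(- \frac{3}{286}\right) \left(- \frac{1}{44}\right)} = - \frac{56727}{\frac{3}{12584}} = \left(-56727\right) \frac{12584}{3} = -237950856$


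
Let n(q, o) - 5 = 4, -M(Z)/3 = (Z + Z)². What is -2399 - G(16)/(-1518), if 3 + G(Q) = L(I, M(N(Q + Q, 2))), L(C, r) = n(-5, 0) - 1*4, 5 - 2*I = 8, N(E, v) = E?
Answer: -1820840/759 ≈ -2399.0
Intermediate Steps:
M(Z) = -12*Z² (M(Z) = -3*(Z + Z)² = -3*4*Z² = -12*Z²)
I = -3/2 (I = 5/2 - ½*8 = 5/2 - 4 = -3/2 ≈ -1.5000)
n(q, o) = 9 (n(q, o) = 5 + 4 = 9)
L(C, r) = 5 (L(C, r) = 9 - 1*4 = 9 - 4 = 5)
G(Q) = 2 (G(Q) = -3 + 5 = 2)
-2399 - G(16)/(-1518) = -2399 - 2/(-1518) = -2399 - 2*(-1)/1518 = -2399 - 1*(-1/759) = -2399 + 1/759 = -1820840/759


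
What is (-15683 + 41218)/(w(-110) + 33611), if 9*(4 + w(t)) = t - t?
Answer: 25535/33607 ≈ 0.75981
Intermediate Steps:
w(t) = -4 (w(t) = -4 + (t - t)/9 = -4 + (⅑)*0 = -4 + 0 = -4)
(-15683 + 41218)/(w(-110) + 33611) = (-15683 + 41218)/(-4 + 33611) = 25535/33607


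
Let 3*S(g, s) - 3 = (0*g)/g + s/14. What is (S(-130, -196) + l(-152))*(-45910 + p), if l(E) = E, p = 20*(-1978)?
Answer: 13304830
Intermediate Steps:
p = -39560
S(g, s) = 1 + s/42 (S(g, s) = 1 + ((0*g)/g + s/14)/3 = 1 + (0/g + s*(1/14))/3 = 1 + (0 + s/14)/3 = 1 + (s/14)/3 = 1 + s/42)
(S(-130, -196) + l(-152))*(-45910 + p) = ((1 + (1/42)*(-196)) - 152)*(-45910 - 39560) = ((1 - 14/3) - 152)*(-85470) = (-11/3 - 152)*(-85470) = -467/3*(-85470) = 13304830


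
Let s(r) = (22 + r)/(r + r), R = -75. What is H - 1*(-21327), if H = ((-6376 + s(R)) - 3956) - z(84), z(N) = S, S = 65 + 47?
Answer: 1632503/150 ≈ 10883.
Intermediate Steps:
S = 112
s(r) = (22 + r)/(2*r) (s(r) = (22 + r)/((2*r)) = (22 + r)*(1/(2*r)) = (22 + r)/(2*r))
z(N) = 112
H = -1566547/150 (H = ((-6376 + (½)*(22 - 75)/(-75)) - 3956) - 1*112 = ((-6376 + (½)*(-1/75)*(-53)) - 3956) - 112 = ((-6376 + 53/150) - 3956) - 112 = (-956347/150 - 3956) - 112 = -1549747/150 - 112 = -1566547/150 ≈ -10444.)
H - 1*(-21327) = -1566547/150 - 1*(-21327) = -1566547/150 + 21327 = 1632503/150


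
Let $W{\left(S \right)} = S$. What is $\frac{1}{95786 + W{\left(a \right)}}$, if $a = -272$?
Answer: $\frac{1}{95514} \approx 1.047 \cdot 10^{-5}$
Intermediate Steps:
$\frac{1}{95786 + W{\left(a \right)}} = \frac{1}{95786 - 272} = \frac{1}{95514}$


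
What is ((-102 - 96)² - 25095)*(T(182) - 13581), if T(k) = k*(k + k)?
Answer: 743078703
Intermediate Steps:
T(k) = 2*k² (T(k) = k*(2*k) = 2*k²)
((-102 - 96)² - 25095)*(T(182) - 13581) = ((-102 - 96)² - 25095)*(2*182² - 13581) = ((-198)² - 25095)*(2*33124 - 13581) = (39204 - 25095)*(66248 - 13581) = 14109*52667 = 743078703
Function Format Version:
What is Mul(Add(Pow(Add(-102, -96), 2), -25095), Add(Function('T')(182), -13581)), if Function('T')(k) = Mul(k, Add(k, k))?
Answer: 743078703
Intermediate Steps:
Function('T')(k) = Mul(2, Pow(k, 2)) (Function('T')(k) = Mul(k, Mul(2, k)) = Mul(2, Pow(k, 2)))
Mul(Add(Pow(Add(-102, -96), 2), -25095), Add(Function('T')(182), -13581)) = Mul(Add(Pow(Add(-102, -96), 2), -25095), Add(Mul(2, Pow(182, 2)), -13581)) = Mul(Add(Pow(-198, 2), -25095), Add(Mul(2, 33124), -13581)) = Mul(Add(39204, -25095), Add(66248, -13581)) = Mul(14109, 52667) = 743078703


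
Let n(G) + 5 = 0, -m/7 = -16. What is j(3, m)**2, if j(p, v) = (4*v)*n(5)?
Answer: 5017600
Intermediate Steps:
m = 112 (m = -7*(-16) = 112)
n(G) = -5 (n(G) = -5 + 0 = -5)
j(p, v) = -20*v (j(p, v) = (4*v)*(-5) = -20*v)
j(3, m)**2 = (-20*112)**2 = (-2240)**2 = 5017600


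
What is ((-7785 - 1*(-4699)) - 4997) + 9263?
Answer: 1180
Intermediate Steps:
((-7785 - 1*(-4699)) - 4997) + 9263 = ((-7785 + 4699) - 4997) + 9263 = (-3086 - 4997) + 9263 = -8083 + 9263 = 1180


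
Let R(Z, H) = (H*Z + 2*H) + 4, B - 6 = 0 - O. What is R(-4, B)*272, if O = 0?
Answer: -2176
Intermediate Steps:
B = 6 (B = 6 + (0 - 1*0) = 6 + (0 + 0) = 6 + 0 = 6)
R(Z, H) = 4 + 2*H + H*Z (R(Z, H) = (2*H + H*Z) + 4 = 4 + 2*H + H*Z)
R(-4, B)*272 = (4 + 2*6 + 6*(-4))*272 = (4 + 12 - 24)*272 = -8*272 = -2176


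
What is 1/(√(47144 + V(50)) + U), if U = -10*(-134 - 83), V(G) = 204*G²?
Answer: 155/296554 - √139286/2075878 ≈ 0.00034289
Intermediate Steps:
U = 2170 (U = -10*(-217) = 2170)
1/(√(47144 + V(50)) + U) = 1/(√(47144 + 204*50²) + 2170) = 1/(√(47144 + 204*2500) + 2170) = 1/(√(47144 + 510000) + 2170) = 1/(√557144 + 2170) = 1/(2*√139286 + 2170) = 1/(2170 + 2*√139286)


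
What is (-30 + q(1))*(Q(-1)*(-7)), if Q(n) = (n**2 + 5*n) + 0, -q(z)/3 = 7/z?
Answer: -1428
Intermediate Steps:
q(z) = -21/z
Q(n) = n**2 + 5*n
(-30 + q(1))*(Q(-1)*(-7)) = (-30 - 21/1)*(-(5 - 1)*(-7)) = (-30 - 21*1)*(-1*4*(-7)) = (-30 - 21)*(-4*(-7)) = -51*28 = -1428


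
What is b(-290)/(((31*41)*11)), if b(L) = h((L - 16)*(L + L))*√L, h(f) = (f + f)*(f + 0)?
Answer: 62998300800*I*√290/13981 ≈ 7.6734e+7*I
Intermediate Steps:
h(f) = 2*f² (h(f) = (2*f)*f = 2*f²)
b(L) = 8*L^(5/2)*(-16 + L)² (b(L) = (2*((L - 16)*(L + L))²)*√L = (2*((-16 + L)*(2*L))²)*√L = (2*(2*L*(-16 + L))²)*√L = (2*(4*L²*(-16 + L)²))*√L = (8*L²*(-16 + L)²)*√L = 8*L^(5/2)*(-16 + L)²)
b(-290)/(((31*41)*11)) = (8*(-290)^(5/2)*(-16 - 290)²)/(((31*41)*11)) = (8*(84100*I*√290)*(-306)²)/((1271*11)) = (8*(84100*I*√290)*93636)/13981 = (62998300800*I*√290)*(1/13981) = 62998300800*I*√290/13981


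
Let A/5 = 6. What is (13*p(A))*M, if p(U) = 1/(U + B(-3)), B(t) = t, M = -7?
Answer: -91/27 ≈ -3.3704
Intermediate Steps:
A = 30 (A = 5*6 = 30)
p(U) = 1/(-3 + U) (p(U) = 1/(U - 3) = 1/(-3 + U))
(13*p(A))*M = (13/(-3 + 30))*(-7) = (13/27)*(-7) = -91/27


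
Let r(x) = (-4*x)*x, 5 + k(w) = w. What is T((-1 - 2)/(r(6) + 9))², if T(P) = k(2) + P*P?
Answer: 36893476/4100625 ≈ 8.9970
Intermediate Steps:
k(w) = -5 + w
r(x) = -4*x²
T(P) = -3 + P² (T(P) = (-5 + 2) + P*P = -3 + P²)
T((-1 - 2)/(r(6) + 9))² = (-3 + ((-1 - 2)/(-4*6² + 9))²)² = (-3 + (-3/(-4*36 + 9))²)² = (-3 + (-3/(-144 + 9))²)² = (-3 + (-3/(-135))²)² = (-3 + (-3*(-1/135))²)² = (-3 + (1/45)²)² = (-3 + 1/2025)² = (-6074/2025)² = 36893476/4100625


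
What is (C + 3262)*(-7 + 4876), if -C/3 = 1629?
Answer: -7912125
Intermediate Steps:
C = -4887 (C = -3*1629 = -4887)
(C + 3262)*(-7 + 4876) = (-4887 + 3262)*(-7 + 4876) = -1625*4869 = -7912125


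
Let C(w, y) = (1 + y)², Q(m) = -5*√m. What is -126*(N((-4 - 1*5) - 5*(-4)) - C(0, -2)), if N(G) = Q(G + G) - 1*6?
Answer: 882 + 630*√22 ≈ 3837.0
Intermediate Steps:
N(G) = -6 - 5*√2*√G (N(G) = -5*√(G + G) - 1*6 = -5*√2*√G - 6 = -6 - 5*√2*√G)
-126*(N((-4 - 1*5) - 5*(-4)) - C(0, -2)) = -126*((-6 - 5*√2*√((-4 - 1*5) - 5*(-4))) - (1 - 2)²) = -126*((-6 - 5*√2*√((-4 - 5) + 20)) - 1*(-1)²) = -126*((-6 - 5*√2*√(-9 + 20)) - 1*1) = -126*((-6 - 5*√2*√11) - 1) = -126*((-6 - 5*√22) - 1) = -126*(-7 - 5*√22) = 882 + 630*√22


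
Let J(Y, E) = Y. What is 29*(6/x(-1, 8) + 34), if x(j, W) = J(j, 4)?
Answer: 812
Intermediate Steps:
x(j, W) = j
29*(6/x(-1, 8) + 34) = 29*(6/(-1) + 34) = 29*(6*(-1) + 34) = 29*(-6 + 34) = 29*28 = 812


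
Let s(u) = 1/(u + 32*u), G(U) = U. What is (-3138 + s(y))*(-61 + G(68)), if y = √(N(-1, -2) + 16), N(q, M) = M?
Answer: -21966 + √14/66 ≈ -21966.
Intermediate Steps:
y = √14 (y = √(-2 + 16) = √14 ≈ 3.7417)
s(u) = 1/(33*u)
(-3138 + s(y))*(-61 + G(68)) = (-3138 + 1/(33*(√14)))*(-61 + 68) = (-3138 + (√14/14)/33)*7 = (-3138 + √14/462)*7 = -21966 + √14/66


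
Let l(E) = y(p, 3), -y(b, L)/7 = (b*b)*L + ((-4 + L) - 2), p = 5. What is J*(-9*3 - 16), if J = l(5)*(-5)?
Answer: -108360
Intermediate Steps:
y(b, L) = 42 - 7*L - 7*L*b**2 (y(b, L) = -7*((b*b)*L + ((-4 + L) - 2)) = -7*(b**2*L + (-6 + L)) = -7*(L*b**2 + (-6 + L)) = -7*(-6 + L + L*b**2) = 42 - 7*L - 7*L*b**2)
l(E) = -504 (l(E) = 42 - 7*3 - 7*3*5**2 = 42 - 21 - 7*3*25 = 42 - 21 - 525 = -504)
J = 2520 (J = -504*(-5) = 2520)
J*(-9*3 - 16) = 2520*(-9*3 - 16) = 2520*(-27 - 16) = 2520*(-43) = -108360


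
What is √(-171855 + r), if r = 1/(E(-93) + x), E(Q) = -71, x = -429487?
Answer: I*√31710697552109778/429558 ≈ 414.55*I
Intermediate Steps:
r = -1/429558 (r = 1/(-71 - 429487) = 1/(-429558) = -1/429558 ≈ -2.3280e-6)
√(-171855 + r) = √(-171855 - 1/429558) = √(-73821690091/429558) = I*√31710697552109778/429558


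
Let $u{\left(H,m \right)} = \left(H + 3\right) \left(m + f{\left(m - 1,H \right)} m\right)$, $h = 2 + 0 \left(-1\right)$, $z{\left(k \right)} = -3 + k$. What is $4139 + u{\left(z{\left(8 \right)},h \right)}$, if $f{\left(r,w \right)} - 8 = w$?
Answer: $4363$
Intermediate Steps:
$f{\left(r,w \right)} = 8 + w$
$h = 2$ ($h = 2 + 0 = 2$)
$u{\left(H,m \right)} = \left(3 + H\right) \left(m + m \left(8 + H\right)\right)$ ($u{\left(H,m \right)} = \left(H + 3\right) \left(m + \left(8 + H\right) m\right) = \left(3 + H\right) \left(m + m \left(8 + H\right)\right)$)
$4139 + u{\left(z{\left(8 \right)},h \right)} = 4139 + 2 \left(27 + \left(-3 + 8\right)^{2} + 12 \left(-3 + 8\right)\right) = 4139 + 2 \left(27 + 5^{2} + 12 \cdot 5\right) = 4139 + 2 \left(27 + 25 + 60\right) = 4139 + 2 \cdot 112 = 4139 + 224 = 4363$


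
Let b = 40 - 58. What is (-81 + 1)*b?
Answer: 1440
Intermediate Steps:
b = -18
(-81 + 1)*b = (-81 + 1)*(-18) = -80*(-18) = 1440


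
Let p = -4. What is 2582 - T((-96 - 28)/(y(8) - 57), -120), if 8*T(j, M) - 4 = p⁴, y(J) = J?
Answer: 5099/2 ≈ 2549.5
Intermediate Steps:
T(j, M) = 65/2 (T(j, M) = ½ + (⅛)*(-4)⁴ = ½ + (⅛)*256 = ½ + 32 = 65/2)
2582 - T((-96 - 28)/(y(8) - 57), -120) = 2582 - 1*65/2 = 2582 - 65/2 = 5099/2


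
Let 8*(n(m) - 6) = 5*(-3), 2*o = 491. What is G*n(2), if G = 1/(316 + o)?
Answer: 33/4492 ≈ 0.0073464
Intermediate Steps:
o = 491/2 (o = (½)*491 = 491/2 ≈ 245.50)
n(m) = 33/8 (n(m) = 6 + (5*(-3))/8 = 6 + (⅛)*(-15) = 6 - 15/8 = 33/8)
G = 2/1123 (G = 1/(316 + 491/2) = 1/(1123/2) = 2/1123 ≈ 0.0017809)
G*n(2) = (2/1123)*(33/8) = 33/4492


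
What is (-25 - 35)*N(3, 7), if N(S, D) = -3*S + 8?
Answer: 60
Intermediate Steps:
N(S, D) = 8 - 3*S
(-25 - 35)*N(3, 7) = (-25 - 35)*(8 - 3*3) = -60*(8 - 9) = -60*(-1) = 60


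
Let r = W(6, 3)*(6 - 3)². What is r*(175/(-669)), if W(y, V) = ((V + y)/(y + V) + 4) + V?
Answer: -4200/223 ≈ -18.834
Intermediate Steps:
W(y, V) = 5 + V (W(y, V) = ((V + y)/(V + y) + 4) + V = (1 + 4) + V = 5 + V)
r = 72 (r = (5 + 3)*(6 - 3)² = 8*3² = 8*9 = 72)
r*(175/(-669)) = 72*(175/(-669)) = 72*(175*(-1/669)) = 72*(-175/669) = -4200/223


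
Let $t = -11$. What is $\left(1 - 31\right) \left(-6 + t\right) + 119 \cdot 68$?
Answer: $8602$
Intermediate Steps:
$\left(1 - 31\right) \left(-6 + t\right) + 119 \cdot 68 = \left(1 - 31\right) \left(-6 - 11\right) + 119 \cdot 68 = \left(-30\right) \left(-17\right) + 8092 = 510 + 8092 = 8602$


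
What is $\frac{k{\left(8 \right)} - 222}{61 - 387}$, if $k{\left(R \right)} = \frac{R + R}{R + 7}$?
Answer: $\frac{1657}{2445} \approx 0.67771$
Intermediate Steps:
$k{\left(R \right)} = \frac{2 R}{7 + R}$
$\frac{k{\left(8 \right)} - 222}{61 - 387} = \frac{2 \cdot 8 \frac{1}{7 + 8} - 222}{61 - 387} = \frac{2 \cdot 8 \cdot \frac{1}{15} - 222}{-326} = \left(2 \cdot 8 \cdot \frac{1}{15} - 222\right) \left(- \frac{1}{326}\right) = \left(\frac{16}{15} - 222\right) \left(- \frac{1}{326}\right) = \left(- \frac{3314}{15}\right) \left(- \frac{1}{326}\right) = \frac{1657}{2445}$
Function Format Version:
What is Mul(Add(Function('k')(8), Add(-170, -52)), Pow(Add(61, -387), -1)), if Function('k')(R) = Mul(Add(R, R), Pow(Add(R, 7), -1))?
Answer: Rational(1657, 2445) ≈ 0.67771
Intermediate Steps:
Function('k')(R) = Mul(2, R, Pow(Add(7, R), -1)) (Function('k')(R) = Mul(Mul(2, R), Pow(Add(7, R), -1)) = Mul(2, R, Pow(Add(7, R), -1)))
Mul(Add(Function('k')(8), Add(-170, -52)), Pow(Add(61, -387), -1)) = Mul(Add(Mul(2, 8, Pow(Add(7, 8), -1)), Add(-170, -52)), Pow(Add(61, -387), -1)) = Mul(Add(Mul(2, 8, Pow(15, -1)), -222), Pow(-326, -1)) = Mul(Add(Mul(2, 8, Rational(1, 15)), -222), Rational(-1, 326)) = Mul(Add(Rational(16, 15), -222), Rational(-1, 326)) = Mul(Rational(-3314, 15), Rational(-1, 326)) = Rational(1657, 2445)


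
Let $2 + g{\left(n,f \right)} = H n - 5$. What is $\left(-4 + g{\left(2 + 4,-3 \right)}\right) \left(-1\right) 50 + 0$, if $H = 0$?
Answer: $550$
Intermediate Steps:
$g{\left(n,f \right)} = -7$ ($g{\left(n,f \right)} = -2 - \left(5 + 0 n\right) = -2 + \left(0 - 5\right) = -2 - 5 = -7$)
$\left(-4 + g{\left(2 + 4,-3 \right)}\right) \left(-1\right) 50 + 0 = \left(-4 - 7\right) \left(-1\right) 50 + 0 = \left(-11\right) \left(-1\right) 50 + 0 = 11 \cdot 50 + 0 = 550 + 0 = 550$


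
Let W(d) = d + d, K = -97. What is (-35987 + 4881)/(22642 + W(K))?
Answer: -15553/11224 ≈ -1.3857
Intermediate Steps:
W(d) = 2*d
(-35987 + 4881)/(22642 + W(K)) = (-35987 + 4881)/(22642 + 2*(-97)) = -31106/(22642 - 194) = -31106/22448 = -31106*1/22448 = -15553/11224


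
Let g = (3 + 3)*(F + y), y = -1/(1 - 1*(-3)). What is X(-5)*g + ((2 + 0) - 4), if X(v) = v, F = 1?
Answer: -49/2 ≈ -24.500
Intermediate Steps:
y = -¼ (y = -1/(1 + 3) = -1/4 = -1*¼ = -¼ ≈ -0.25000)
g = 9/2 (g = (3 + 3)*(1 - ¼) = 6*(¾) = 9/2 ≈ 4.5000)
X(-5)*g + ((2 + 0) - 4) = -5*9/2 + ((2 + 0) - 4) = -45/2 + (2 - 4) = -45/2 - 2 = -49/2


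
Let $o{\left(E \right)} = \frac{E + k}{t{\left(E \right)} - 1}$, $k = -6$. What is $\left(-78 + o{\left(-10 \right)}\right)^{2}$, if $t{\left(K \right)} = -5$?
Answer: $\frac{51076}{9} \approx 5675.1$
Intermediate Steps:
$o{\left(E \right)} = 1 - \frac{E}{6}$ ($o{\left(E \right)} = \frac{E - 6}{-5 - 1} = \frac{-6 + E}{-6} = \left(-6 + E\right) \left(- \frac{1}{6}\right) = 1 - \frac{E}{6}$)
$\left(-78 + o{\left(-10 \right)}\right)^{2} = \left(-78 + \left(1 - - \frac{5}{3}\right)\right)^{2} = \left(-78 + \left(1 + \frac{5}{3}\right)\right)^{2} = \left(-78 + \frac{8}{3}\right)^{2} = \left(- \frac{226}{3}\right)^{2} = \frac{51076}{9}$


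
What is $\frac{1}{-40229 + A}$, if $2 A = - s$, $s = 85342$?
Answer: $- \frac{1}{82900} \approx -1.2063 \cdot 10^{-5}$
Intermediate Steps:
$A = -42671$ ($A = \frac{\left(-1\right) 85342}{2} = \frac{1}{2} \left(-85342\right) = -42671$)
$\frac{1}{-40229 + A} = \frac{1}{-40229 - 42671} = \frac{1}{-82900} = - \frac{1}{82900}$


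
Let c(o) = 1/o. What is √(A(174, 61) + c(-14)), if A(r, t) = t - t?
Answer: I*√14/14 ≈ 0.26726*I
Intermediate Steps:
A(r, t) = 0
√(A(174, 61) + c(-14)) = √(0 + 1/(-14)) = √(0 - 1/14) = √(-1/14) = I*√14/14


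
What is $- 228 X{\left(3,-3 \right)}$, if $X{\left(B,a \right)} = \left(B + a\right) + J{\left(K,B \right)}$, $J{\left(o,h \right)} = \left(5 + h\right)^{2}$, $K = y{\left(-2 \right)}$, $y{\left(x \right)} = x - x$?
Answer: $-14592$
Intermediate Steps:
$y{\left(x \right)} = 0$
$K = 0$
$X{\left(B,a \right)} = B + a + \left(5 + B\right)^{2}$ ($X{\left(B,a \right)} = \left(B + a\right) + \left(5 + B\right)^{2} = B + a + \left(5 + B\right)^{2}$)
$- 228 X{\left(3,-3 \right)} = - 228 \left(3 - 3 + \left(5 + 3\right)^{2}\right) = - 228 \left(3 - 3 + 8^{2}\right) = - 228 \left(3 - 3 + 64\right) = \left(-228\right) 64 = -14592$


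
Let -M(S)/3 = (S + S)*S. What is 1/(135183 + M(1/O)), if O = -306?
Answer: 15606/2109665897 ≈ 7.3974e-6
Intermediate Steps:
M(S) = -6*S**2 (M(S) = -3*(S + S)*S = -3*2*S*S = -6*S**2)
1/(135183 + M(1/O)) = 1/(135183 - 6*(1/(-306))**2) = 1/(135183 - 6*(-1/306)**2) = 1/(135183 - 6*1/93636) = 1/(135183 - 1/15606) = 1/(2109665897/15606) = 15606/2109665897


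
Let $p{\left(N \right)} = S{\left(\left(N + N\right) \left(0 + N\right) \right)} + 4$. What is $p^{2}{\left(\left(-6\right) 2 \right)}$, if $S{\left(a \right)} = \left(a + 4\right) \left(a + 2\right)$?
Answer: $7171379856$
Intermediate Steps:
$S{\left(a \right)} = \left(2 + a\right) \left(4 + a\right)$ ($S{\left(a \right)} = \left(4 + a\right) \left(2 + a\right) = \left(2 + a\right) \left(4 + a\right)$)
$p{\left(N \right)} = 12 + 4 N^{4} + 12 N^{2}$ ($p{\left(N \right)} = \left(8 + \left(\left(N + N\right) \left(0 + N\right)\right)^{2} + 6 \left(N + N\right) \left(0 + N\right)\right) + 4 = \left(8 + \left(2 N N\right)^{2} + 6 \cdot 2 N N\right) + 4 = \left(8 + \left(2 N^{2}\right)^{2} + 6 \cdot 2 N^{2}\right) + 4 = \left(8 + 4 N^{4} + 12 N^{2}\right) + 4 = 12 + 4 N^{4} + 12 N^{2}$)
$p^{2}{\left(\left(-6\right) 2 \right)} = \left(12 + 4 \left(\left(-6\right) 2\right)^{4} + 12 \left(\left(-6\right) 2\right)^{2}\right)^{2} = \left(12 + 4 \left(-12\right)^{4} + 12 \left(-12\right)^{2}\right)^{2} = \left(12 + 4 \cdot 20736 + 12 \cdot 144\right)^{2} = \left(12 + 82944 + 1728\right)^{2} = 84684^{2} = 7171379856$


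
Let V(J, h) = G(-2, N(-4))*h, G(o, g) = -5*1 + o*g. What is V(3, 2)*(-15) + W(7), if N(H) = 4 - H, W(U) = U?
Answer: 637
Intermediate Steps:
G(o, g) = -5 + g*o
V(J, h) = -21*h (V(J, h) = (-5 + (4 - 1*(-4))*(-2))*h = (-5 + (4 + 4)*(-2))*h = (-5 + 8*(-2))*h = (-5 - 16)*h = -21*h)
V(3, 2)*(-15) + W(7) = -21*2*(-15) + 7 = -42*(-15) + 7 = 630 + 7 = 637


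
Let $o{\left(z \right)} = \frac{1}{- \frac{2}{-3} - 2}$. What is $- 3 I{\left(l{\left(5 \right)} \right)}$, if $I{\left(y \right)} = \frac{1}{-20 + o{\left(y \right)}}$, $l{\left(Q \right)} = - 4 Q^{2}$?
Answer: $\frac{12}{83} \approx 0.14458$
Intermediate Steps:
$o{\left(z \right)} = - \frac{3}{4}$ ($o{\left(z \right)} = \frac{1}{\left(-2\right) \left(- \frac{1}{3}\right) - 2} = \frac{1}{\frac{2}{3} - 2} = \frac{1}{- \frac{4}{3}} = - \frac{3}{4}$)
$I{\left(y \right)} = - \frac{4}{83}$ ($I{\left(y \right)} = \frac{1}{-20 - \frac{3}{4}} = \frac{1}{- \frac{83}{4}} = - \frac{4}{83}$)
$- 3 I{\left(l{\left(5 \right)} \right)} = \left(-3\right) \left(- \frac{4}{83}\right) = \frac{12}{83}$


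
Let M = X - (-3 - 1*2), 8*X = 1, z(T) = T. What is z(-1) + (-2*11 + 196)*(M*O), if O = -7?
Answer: -24973/4 ≈ -6243.3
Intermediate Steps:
X = ⅛ (X = (⅛)*1 = ⅛ ≈ 0.12500)
M = 41/8 (M = ⅛ - (-3 - 1*2) = ⅛ - (-3 - 2) = ⅛ - 1*(-5) = ⅛ + 5 = 41/8 ≈ 5.1250)
z(-1) + (-2*11 + 196)*(M*O) = -1 + (-2*11 + 196)*((41/8)*(-7)) = -1 + (-22 + 196)*(-287/8) = -1 + 174*(-287/8) = -1 - 24969/4 = -24973/4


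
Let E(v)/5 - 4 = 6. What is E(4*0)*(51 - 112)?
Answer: -3050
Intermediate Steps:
E(v) = 50 (E(v) = 20 + 5*6 = 20 + 30 = 50)
E(4*0)*(51 - 112) = 50*(51 - 112) = 50*(-61) = -3050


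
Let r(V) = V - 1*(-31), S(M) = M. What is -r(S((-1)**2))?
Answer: -32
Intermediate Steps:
r(V) = 31 + V (r(V) = V + 31 = 31 + V)
-r(S((-1)**2)) = -(31 + (-1)**2) = -(31 + 1) = -1*32 = -32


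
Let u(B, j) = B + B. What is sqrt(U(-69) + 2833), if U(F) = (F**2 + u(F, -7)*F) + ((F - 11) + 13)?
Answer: sqrt(17049) ≈ 130.57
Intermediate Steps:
u(B, j) = 2*B
U(F) = 2 + F + 3*F**2 (U(F) = (F**2 + (2*F)*F) + ((F - 11) + 13) = (F**2 + 2*F**2) + ((-11 + F) + 13) = 3*F**2 + (2 + F) = 2 + F + 3*F**2)
sqrt(U(-69) + 2833) = sqrt((2 - 69 + 3*(-69)**2) + 2833) = sqrt((2 - 69 + 3*4761) + 2833) = sqrt((2 - 69 + 14283) + 2833) = sqrt(14216 + 2833) = sqrt(17049)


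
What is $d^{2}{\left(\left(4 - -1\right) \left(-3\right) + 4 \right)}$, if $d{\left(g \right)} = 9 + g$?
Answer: $4$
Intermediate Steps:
$d^{2}{\left(\left(4 - -1\right) \left(-3\right) + 4 \right)} = \left(9 + \left(\left(4 - -1\right) \left(-3\right) + 4\right)\right)^{2} = \left(9 + \left(\left(4 + 1\right) \left(-3\right) + 4\right)\right)^{2} = \left(9 + \left(5 \left(-3\right) + 4\right)\right)^{2} = \left(9 + \left(-15 + 4\right)\right)^{2} = \left(9 - 11\right)^{2} = \left(-2\right)^{2} = 4$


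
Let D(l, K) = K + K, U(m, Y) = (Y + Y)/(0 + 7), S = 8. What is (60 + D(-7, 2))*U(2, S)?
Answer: 1024/7 ≈ 146.29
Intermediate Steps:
U(m, Y) = 2*Y/7 (U(m, Y) = (2*Y)/7 = (2*Y)*(⅐) = 2*Y/7)
D(l, K) = 2*K
(60 + D(-7, 2))*U(2, S) = (60 + 2*2)*((2/7)*8) = (60 + 4)*(16/7) = 64*(16/7) = 1024/7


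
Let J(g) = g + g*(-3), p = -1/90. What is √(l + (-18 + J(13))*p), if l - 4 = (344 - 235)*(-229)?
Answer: I*√5615215/15 ≈ 157.98*I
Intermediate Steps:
p = -1/90 (p = -1*1/90 = -1/90 ≈ -0.011111)
J(g) = -2*g (J(g) = g - 3*g = -2*g)
l = -24957 (l = 4 + (344 - 235)*(-229) = 4 + 109*(-229) = 4 - 24961 = -24957)
√(l + (-18 + J(13))*p) = √(-24957 + (-18 - 2*13)*(-1/90)) = √(-24957 + (-18 - 26)*(-1/90)) = √(-24957 - 44*(-1/90)) = √(-24957 + 22/45) = √(-1123043/45) = I*√5615215/15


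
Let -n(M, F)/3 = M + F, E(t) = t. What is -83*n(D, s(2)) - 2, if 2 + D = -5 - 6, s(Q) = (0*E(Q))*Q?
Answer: -3239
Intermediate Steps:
s(Q) = 0 (s(Q) = (0*Q)*Q = 0*Q = 0)
D = -13 (D = -2 + (-5 - 6) = -2 - 11 = -13)
n(M, F) = -3*F - 3*M (n(M, F) = -3*(M + F) = -3*(F + M) = -3*F - 3*M)
-83*n(D, s(2)) - 2 = -83*(-3*0 - 3*(-13)) - 2 = -83*(0 + 39) - 2 = -83*39 - 2 = -3237 - 2 = -3239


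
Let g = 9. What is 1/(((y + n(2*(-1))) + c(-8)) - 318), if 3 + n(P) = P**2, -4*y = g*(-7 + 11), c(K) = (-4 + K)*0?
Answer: -1/326 ≈ -0.0030675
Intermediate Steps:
c(K) = 0
y = -9 (y = -9*(-7 + 11)/4 = -9*4/4 = -1/4*36 = -9)
n(P) = -3 + P**2
1/(((y + n(2*(-1))) + c(-8)) - 318) = 1/(((-9 + (-3 + (2*(-1))**2)) + 0) - 318) = 1/(((-9 + (-3 + (-2)**2)) + 0) - 318) = 1/(((-9 + (-3 + 4)) + 0) - 318) = 1/(((-9 + 1) + 0) - 318) = 1/((-8 + 0) - 318) = 1/(-8 - 318) = 1/(-326) = -1/326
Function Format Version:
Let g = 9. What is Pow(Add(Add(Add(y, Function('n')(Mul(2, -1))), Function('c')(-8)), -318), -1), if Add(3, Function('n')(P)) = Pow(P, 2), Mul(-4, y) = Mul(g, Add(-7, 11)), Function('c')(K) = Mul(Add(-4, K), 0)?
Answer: Rational(-1, 326) ≈ -0.0030675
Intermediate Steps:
Function('c')(K) = 0
y = -9 (y = Mul(Rational(-1, 4), Mul(9, Add(-7, 11))) = Mul(Rational(-1, 4), Mul(9, 4)) = Mul(Rational(-1, 4), 36) = -9)
Function('n')(P) = Add(-3, Pow(P, 2))
Pow(Add(Add(Add(y, Function('n')(Mul(2, -1))), Function('c')(-8)), -318), -1) = Pow(Add(Add(Add(-9, Add(-3, Pow(Mul(2, -1), 2))), 0), -318), -1) = Pow(Add(Add(Add(-9, Add(-3, Pow(-2, 2))), 0), -318), -1) = Pow(Add(Add(Add(-9, Add(-3, 4)), 0), -318), -1) = Pow(Add(Add(Add(-9, 1), 0), -318), -1) = Pow(Add(Add(-8, 0), -318), -1) = Pow(Add(-8, -318), -1) = Pow(-326, -1) = Rational(-1, 326)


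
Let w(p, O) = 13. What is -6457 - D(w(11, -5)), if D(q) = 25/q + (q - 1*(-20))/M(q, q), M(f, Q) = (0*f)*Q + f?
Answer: -83999/13 ≈ -6461.5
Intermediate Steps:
M(f, Q) = f (M(f, Q) = 0*Q + f = 0 + f = f)
D(q) = 25/q + (20 + q)/q (D(q) = 25/q + (q - 1*(-20))/q = 25/q + (q + 20)/q = 25/q + (20 + q)/q)
-6457 - D(w(11, -5)) = -6457 - (45 + 13)/13 = -6457 - 58/13 = -83999/13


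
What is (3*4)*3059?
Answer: 36708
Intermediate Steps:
(3*4)*3059 = 12*3059 = 36708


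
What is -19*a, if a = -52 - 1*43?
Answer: 1805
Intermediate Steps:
a = -95 (a = -52 - 43 = -95)
-19*a = -19*(-95) = 1805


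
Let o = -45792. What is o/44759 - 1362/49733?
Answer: -2338335294/2225999347 ≈ -1.0505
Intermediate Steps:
o/44759 - 1362/49733 = -45792/44759 - 1362/49733 = -2338335294/2225999347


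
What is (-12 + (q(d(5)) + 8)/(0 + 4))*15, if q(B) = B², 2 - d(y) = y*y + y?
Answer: 2790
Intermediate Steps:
d(y) = 2 - y - y² (d(y) = 2 - (y*y + y) = 2 - (y² + y) = 2 - (y + y²) = 2 + (-y - y²) = 2 - y - y²)
(-12 + (q(d(5)) + 8)/(0 + 4))*15 = (-12 + ((2 - 1*5 - 1*5²)² + 8)/(0 + 4))*15 = (-12 + ((2 - 5 - 1*25)² + 8)/4)*15 = (-12 + ((2 - 5 - 25)² + 8)*(¼))*15 = (-12 + ((-28)² + 8)*(¼))*15 = (-12 + (784 + 8)*(¼))*15 = (-12 + 792*(¼))*15 = (-12 + 198)*15 = 186*15 = 2790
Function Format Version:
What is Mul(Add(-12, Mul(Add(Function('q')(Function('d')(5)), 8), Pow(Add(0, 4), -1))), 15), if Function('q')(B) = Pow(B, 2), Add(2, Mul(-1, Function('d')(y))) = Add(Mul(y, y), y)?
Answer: 2790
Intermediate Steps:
Function('d')(y) = Add(2, Mul(-1, y), Mul(-1, Pow(y, 2))) (Function('d')(y) = Add(2, Mul(-1, Add(Mul(y, y), y))) = Add(2, Mul(-1, Add(Pow(y, 2), y))) = Add(2, Mul(-1, Add(y, Pow(y, 2)))) = Add(2, Add(Mul(-1, y), Mul(-1, Pow(y, 2)))) = Add(2, Mul(-1, y), Mul(-1, Pow(y, 2))))
Mul(Add(-12, Mul(Add(Function('q')(Function('d')(5)), 8), Pow(Add(0, 4), -1))), 15) = Mul(Add(-12, Mul(Add(Pow(Add(2, Mul(-1, 5), Mul(-1, Pow(5, 2))), 2), 8), Pow(Add(0, 4), -1))), 15) = Mul(Add(-12, Mul(Add(Pow(Add(2, -5, Mul(-1, 25)), 2), 8), Pow(4, -1))), 15) = Mul(Add(-12, Mul(Add(Pow(Add(2, -5, -25), 2), 8), Rational(1, 4))), 15) = Mul(Add(-12, Mul(Add(Pow(-28, 2), 8), Rational(1, 4))), 15) = Mul(Add(-12, Mul(Add(784, 8), Rational(1, 4))), 15) = Mul(Add(-12, Mul(792, Rational(1, 4))), 15) = Mul(Add(-12, 198), 15) = Mul(186, 15) = 2790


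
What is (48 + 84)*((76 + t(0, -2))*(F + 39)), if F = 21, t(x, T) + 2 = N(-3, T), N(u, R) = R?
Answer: 570240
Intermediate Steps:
t(x, T) = -2 + T
(48 + 84)*((76 + t(0, -2))*(F + 39)) = (48 + 84)*((76 + (-2 - 2))*(21 + 39)) = 132*((76 - 4)*60) = 132*(72*60) = 132*4320 = 570240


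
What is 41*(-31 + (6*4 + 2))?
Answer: -205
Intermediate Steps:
41*(-31 + (6*4 + 2)) = 41*(-31 + (24 + 2)) = 41*(-31 + 26) = 41*(-5) = -205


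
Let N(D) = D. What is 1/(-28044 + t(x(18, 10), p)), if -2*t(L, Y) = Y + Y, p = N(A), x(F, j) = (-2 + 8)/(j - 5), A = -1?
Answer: -1/28043 ≈ -3.5660e-5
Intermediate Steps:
x(F, j) = 6/(-5 + j)
p = -1
t(L, Y) = -Y (t(L, Y) = -(Y + Y)/2 = -Y)
1/(-28044 + t(x(18, 10), p)) = 1/(-28044 - 1*(-1)) = 1/(-28044 + 1) = 1/(-28043) = -1/28043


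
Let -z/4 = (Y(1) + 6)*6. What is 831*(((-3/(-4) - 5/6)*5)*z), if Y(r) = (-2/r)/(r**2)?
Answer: 33240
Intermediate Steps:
Y(r) = -2/r**3 (Y(r) = (-2/r)/r**2 = -2/r**3)
z = -96 (z = -4*(-2/1**3 + 6)*6 = -4*(-2*1 + 6)*6 = -4*(-2 + 6)*6 = -16*6 = -4*24 = -96)
831*(((-3/(-4) - 5/6)*5)*z) = 831*(((-3/(-4) - 5/6)*5)*(-96)) = 831*(((-3*(-1/4) - 5*1/6)*5)*(-96)) = 831*(((3/4 - 5/6)*5)*(-96)) = 831*(-1/12*5*(-96)) = 831*(-5/12*(-96)) = 831*40 = 33240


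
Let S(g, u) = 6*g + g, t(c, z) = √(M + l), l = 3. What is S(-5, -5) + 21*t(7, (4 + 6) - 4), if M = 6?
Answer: 28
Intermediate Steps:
t(c, z) = 3 (t(c, z) = √(6 + 3) = √9 = 3)
S(g, u) = 7*g
S(-5, -5) + 21*t(7, (4 + 6) - 4) = 7*(-5) + 21*3 = -35 + 63 = 28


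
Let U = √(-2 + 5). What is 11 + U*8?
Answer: 11 + 8*√3 ≈ 24.856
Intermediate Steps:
U = √3 ≈ 1.7320
11 + U*8 = 11 + √3*8 = 11 + 8*√3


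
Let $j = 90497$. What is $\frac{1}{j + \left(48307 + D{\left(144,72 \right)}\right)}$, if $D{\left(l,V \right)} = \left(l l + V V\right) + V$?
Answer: $\frac{1}{164796} \approx 6.0681 \cdot 10^{-6}$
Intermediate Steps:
$D{\left(l,V \right)} = V + V^{2} + l^{2}$ ($D{\left(l,V \right)} = \left(l^{2} + V^{2}\right) + V = \left(V^{2} + l^{2}\right) + V = V + V^{2} + l^{2}$)
$\frac{1}{j + \left(48307 + D{\left(144,72 \right)}\right)} = \frac{1}{90497 + \left(48307 + \left(72 + 72^{2} + 144^{2}\right)\right)} = \frac{1}{90497 + \left(48307 + \left(72 + 5184 + 20736\right)\right)} = \frac{1}{90497 + \left(48307 + 25992\right)} = \frac{1}{90497 + 74299} = \frac{1}{164796}$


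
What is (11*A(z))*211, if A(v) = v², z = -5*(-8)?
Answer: 3713600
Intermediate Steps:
z = 40
(11*A(z))*211 = (11*40²)*211 = (11*1600)*211 = 17600*211 = 3713600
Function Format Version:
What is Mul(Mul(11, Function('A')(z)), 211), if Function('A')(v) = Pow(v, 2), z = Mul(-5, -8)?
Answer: 3713600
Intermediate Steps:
z = 40
Mul(Mul(11, Function('A')(z)), 211) = Mul(Mul(11, Pow(40, 2)), 211) = Mul(Mul(11, 1600), 211) = Mul(17600, 211) = 3713600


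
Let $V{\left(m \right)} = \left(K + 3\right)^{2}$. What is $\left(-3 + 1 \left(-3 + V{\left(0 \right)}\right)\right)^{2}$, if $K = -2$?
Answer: $25$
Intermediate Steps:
$V{\left(m \right)} = 1$ ($V{\left(m \right)} = \left(-2 + 3\right)^{2} = 1^{2} = 1$)
$\left(-3 + 1 \left(-3 + V{\left(0 \right)}\right)\right)^{2} = \left(-3 + 1 \left(-3 + 1\right)\right)^{2} = \left(-3 + 1 \left(-2\right)\right)^{2} = \left(-3 - 2\right)^{2} = \left(-5\right)^{2} = 25$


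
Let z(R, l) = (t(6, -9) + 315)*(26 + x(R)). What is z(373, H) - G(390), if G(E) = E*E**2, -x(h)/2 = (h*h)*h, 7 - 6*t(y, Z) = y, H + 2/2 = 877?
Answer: -32770532888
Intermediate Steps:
H = 876 (H = -1 + 877 = 876)
t(y, Z) = 7/6 - y/6
x(h) = -2*h**3 (x(h) = -2*h*h*h = -2*h**2*h = -2*h**3)
z(R, l) = 24583/3 - 1891*R**3/3 (z(R, l) = ((7/6 - 1/6*6) + 315)*(26 - 2*R**3) = ((7/6 - 1) + 315)*(26 - 2*R**3) = (1/6 + 315)*(26 - 2*R**3) = 1891*(26 - 2*R**3)/6 = 24583/3 - 1891*R**3/3)
G(E) = E**3
z(373, H) - G(390) = (24583/3 - 1891/3*373**3) - 1*390**3 = (24583/3 - 1891/3*51895117) - 1*59319000 = (24583/3 - 98133666247/3) - 59319000 = -32711213888 - 59319000 = -32770532888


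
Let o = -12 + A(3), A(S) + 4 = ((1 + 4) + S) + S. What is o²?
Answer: 25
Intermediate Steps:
A(S) = 1 + 2*S (A(S) = -4 + (((1 + 4) + S) + S) = -4 + ((5 + S) + S) = -4 + (5 + 2*S) = 1 + 2*S)
o = -5 (o = -12 + (1 + 2*3) = -12 + (1 + 6) = -12 + 7 = -5)
o² = (-5)² = 25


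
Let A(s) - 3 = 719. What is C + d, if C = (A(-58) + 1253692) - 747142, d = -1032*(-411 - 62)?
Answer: 995408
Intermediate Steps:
A(s) = 722 (A(s) = 3 + 719 = 722)
d = 488136 (d = -1032*(-473) = 488136)
C = 507272 (C = (722 + 1253692) - 747142 = 1254414 - 747142 = 507272)
C + d = 507272 + 488136 = 995408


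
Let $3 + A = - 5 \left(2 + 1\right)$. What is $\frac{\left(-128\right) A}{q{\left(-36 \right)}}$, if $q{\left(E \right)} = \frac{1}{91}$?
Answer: $209664$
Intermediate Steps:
$q{\left(E \right)} = \frac{1}{91}$
$A = -18$ ($A = -3 - 5 \left(2 + 1\right) = -3 - 15 = -18$)
$\frac{\left(-128\right) A}{q{\left(-36 \right)}} = \left(-128\right) \left(-18\right) \frac{1}{\frac{1}{91}} = 2304 \cdot 91 = 209664$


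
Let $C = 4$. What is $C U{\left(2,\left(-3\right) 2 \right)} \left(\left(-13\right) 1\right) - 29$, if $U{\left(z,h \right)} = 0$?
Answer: $-29$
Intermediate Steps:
$C U{\left(2,\left(-3\right) 2 \right)} \left(\left(-13\right) 1\right) - 29 = 4 \cdot 0 \left(\left(-13\right) 1\right) - 29 = 0 \left(-13\right) - 29 = 0 - 29 = -29$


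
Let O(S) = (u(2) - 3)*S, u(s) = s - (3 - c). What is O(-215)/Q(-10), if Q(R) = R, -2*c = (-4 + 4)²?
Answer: -86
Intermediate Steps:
c = 0 (c = -(-4 + 4)²/2 = -½*0² = -½*0 = 0)
u(s) = -3 + s (u(s) = s - (3 - 1*0) = s - (3 + 0) = s - 1*3 = s - 3 = -3 + s)
O(S) = -4*S (O(S) = ((-3 + 2) - 3)*S = (-1 - 3)*S = -4*S)
O(-215)/Q(-10) = -4*(-215)/(-10) = 860*(-⅒) = -86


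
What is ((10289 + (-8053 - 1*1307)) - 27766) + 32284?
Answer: 5447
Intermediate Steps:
((10289 + (-8053 - 1*1307)) - 27766) + 32284 = ((10289 + (-8053 - 1307)) - 27766) + 32284 = ((10289 - 9360) - 27766) + 32284 = (929 - 27766) + 32284 = -26837 + 32284 = 5447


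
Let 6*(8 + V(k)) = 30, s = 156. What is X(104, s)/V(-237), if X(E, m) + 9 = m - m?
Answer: 3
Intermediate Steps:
X(E, m) = -9 (X(E, m) = -9 + (m - m) = -9 + 0 = -9)
V(k) = -3 (V(k) = -8 + (⅙)*30 = -8 + 5 = -3)
X(104, s)/V(-237) = -9/(-3) = -9*(-⅓) = 3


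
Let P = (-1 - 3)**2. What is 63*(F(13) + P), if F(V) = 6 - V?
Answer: 567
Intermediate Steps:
P = 16 (P = (-4)**2 = 16)
63*(F(13) + P) = 63*((6 - 1*13) + 16) = 63*((6 - 13) + 16) = 63*(-7 + 16) = 63*9 = 567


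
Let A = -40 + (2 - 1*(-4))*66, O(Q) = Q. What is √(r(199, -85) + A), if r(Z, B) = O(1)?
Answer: √357 ≈ 18.894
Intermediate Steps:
r(Z, B) = 1
A = 356 (A = -40 + (2 + 4)*66 = -40 + 6*66 = -40 + 396 = 356)
√(r(199, -85) + A) = √(1 + 356) = √357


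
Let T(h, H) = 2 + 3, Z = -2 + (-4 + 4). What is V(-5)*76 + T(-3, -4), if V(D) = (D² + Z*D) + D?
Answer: 2285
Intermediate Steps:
Z = -2 (Z = -2 + 0 = -2)
T(h, H) = 5
V(D) = D² - D (V(D) = (D² - 2*D) + D = D² - D)
V(-5)*76 + T(-3, -4) = -5*(-1 - 5)*76 + 5 = -5*(-6)*76 + 5 = 30*76 + 5 = 2280 + 5 = 2285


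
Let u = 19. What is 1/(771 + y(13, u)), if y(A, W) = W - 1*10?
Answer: 1/780 ≈ 0.0012821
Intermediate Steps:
y(A, W) = -10 + W (y(A, W) = W - 10 = -10 + W)
1/(771 + y(13, u)) = 1/(771 + (-10 + 19)) = 1/(771 + 9) = 1/780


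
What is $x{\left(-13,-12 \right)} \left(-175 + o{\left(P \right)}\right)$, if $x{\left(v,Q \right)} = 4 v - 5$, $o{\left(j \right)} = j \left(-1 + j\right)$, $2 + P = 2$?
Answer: $9975$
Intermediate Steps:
$P = 0$ ($P = -2 + 2 = 0$)
$x{\left(v,Q \right)} = -5 + 4 v$
$x{\left(-13,-12 \right)} \left(-175 + o{\left(P \right)}\right) = \left(-5 + 4 \left(-13\right)\right) \left(-175 + 0 \left(-1 + 0\right)\right) = \left(-5 - 52\right) \left(-175 + 0 \left(-1\right)\right) = - 57 \left(-175 + 0\right) = \left(-57\right) \left(-175\right) = 9975$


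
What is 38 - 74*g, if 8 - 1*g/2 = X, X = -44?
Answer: -7658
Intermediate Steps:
g = 104 (g = 16 - 2*(-44) = 16 + 88 = 104)
38 - 74*g = 38 - 74*104 = 38 - 7696 = -7658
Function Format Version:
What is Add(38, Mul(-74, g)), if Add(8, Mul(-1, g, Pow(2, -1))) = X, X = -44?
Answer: -7658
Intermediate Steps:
g = 104 (g = Add(16, Mul(-2, -44)) = Add(16, 88) = 104)
Add(38, Mul(-74, g)) = Add(38, Mul(-74, 104)) = Add(38, -7696) = -7658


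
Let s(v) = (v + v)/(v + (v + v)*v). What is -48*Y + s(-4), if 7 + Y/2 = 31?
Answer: -16130/7 ≈ -2304.3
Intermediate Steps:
Y = 48 (Y = -14 + 2*31 = -14 + 62 = 48)
s(v) = 2*v/(v + 2*v**2) (s(v) = (2*v)/(v + (2*v)*v) = (2*v)/(v + 2*v**2) = 2*v/(v + 2*v**2))
-48*Y + s(-4) = -48*48 + 2/(1 + 2*(-4)) = -2304 + 2/(1 - 8) = -2304 + 2/(-7) = -2304 + 2*(-1/7) = -2304 - 2/7 = -16130/7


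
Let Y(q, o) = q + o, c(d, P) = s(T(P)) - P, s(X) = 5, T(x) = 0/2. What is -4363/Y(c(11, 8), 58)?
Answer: -4363/55 ≈ -79.327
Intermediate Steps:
T(x) = 0 (T(x) = 0*(1/2) = 0)
c(d, P) = 5 - P
Y(q, o) = o + q
-4363/Y(c(11, 8), 58) = -4363/(58 + (5 - 1*8)) = -4363/(58 + (5 - 8)) = -4363/(58 - 3) = -4363/55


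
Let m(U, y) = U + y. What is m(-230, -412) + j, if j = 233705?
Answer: 233063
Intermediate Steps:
m(-230, -412) + j = (-230 - 412) + 233705 = -642 + 233705 = 233063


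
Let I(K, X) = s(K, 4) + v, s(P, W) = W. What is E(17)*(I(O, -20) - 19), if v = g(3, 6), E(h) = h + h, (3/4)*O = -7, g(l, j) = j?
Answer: -306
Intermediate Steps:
O = -28/3 (O = (4/3)*(-7) = -28/3 ≈ -9.3333)
E(h) = 2*h
v = 6
I(K, X) = 10 (I(K, X) = 4 + 6 = 10)
E(17)*(I(O, -20) - 19) = (2*17)*(10 - 19) = 34*(-9) = -306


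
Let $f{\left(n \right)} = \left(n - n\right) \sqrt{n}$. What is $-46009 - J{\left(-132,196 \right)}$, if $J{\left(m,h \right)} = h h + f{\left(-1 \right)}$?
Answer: $-84425$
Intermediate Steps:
$f{\left(n \right)} = 0$ ($f{\left(n \right)} = 0 \sqrt{n} = 0$)
$J{\left(m,h \right)} = h^{2}$ ($J{\left(m,h \right)} = h h + 0 = h^{2} + 0 = h^{2}$)
$-46009 - J{\left(-132,196 \right)} = -46009 - 196^{2} = -46009 - 38416 = -84425$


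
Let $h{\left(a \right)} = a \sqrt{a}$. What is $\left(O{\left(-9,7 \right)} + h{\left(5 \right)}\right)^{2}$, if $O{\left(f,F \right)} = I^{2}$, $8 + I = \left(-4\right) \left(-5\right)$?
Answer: $20861 + 1440 \sqrt{5} \approx 24081.0$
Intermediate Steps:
$I = 12$ ($I = -8 - -20 = -8 + 20 = 12$)
$h{\left(a \right)} = a^{\frac{3}{2}}$
$O{\left(f,F \right)} = 144$ ($O{\left(f,F \right)} = 12^{2} = 144$)
$\left(O{\left(-9,7 \right)} + h{\left(5 \right)}\right)^{2} = \left(144 + 5^{\frac{3}{2}}\right)^{2} = \left(144 + 5 \sqrt{5}\right)^{2}$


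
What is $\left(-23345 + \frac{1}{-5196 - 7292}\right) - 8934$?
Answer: $- \frac{403100153}{12488} \approx -32279.0$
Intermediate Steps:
$\left(-23345 + \frac{1}{-5196 - 7292}\right) - 8934 = \left(-23345 + \frac{1}{-12488}\right) - 8934 = \left(-23345 - \frac{1}{12488}\right) - 8934 = - \frac{291532361}{12488} - 8934 = - \frac{403100153}{12488}$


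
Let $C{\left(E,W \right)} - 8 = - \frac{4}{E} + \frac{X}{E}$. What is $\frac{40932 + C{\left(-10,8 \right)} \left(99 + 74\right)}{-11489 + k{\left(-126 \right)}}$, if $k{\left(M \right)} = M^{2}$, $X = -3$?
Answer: $\frac{424371}{43870} \approx 9.6734$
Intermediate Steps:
$C{\left(E,W \right)} = 8 - \frac{7}{E}$
$\frac{40932 + C{\left(-10,8 \right)} \left(99 + 74\right)}{-11489 + k{\left(-126 \right)}} = \frac{40932 + \left(8 - \frac{7}{-10}\right) \left(99 + 74\right)}{-11489 + \left(-126\right)^{2}} = \frac{40932 + \left(8 - - \frac{7}{10}\right) 173}{-11489 + 15876} = \frac{40932 + \left(8 + \frac{7}{10}\right) 173}{4387} = \left(40932 + \frac{87}{10} \cdot 173\right) \frac{1}{4387} = \left(40932 + \frac{15051}{10}\right) \frac{1}{4387} = \frac{424371}{10} \cdot \frac{1}{4387} = \frac{424371}{43870}$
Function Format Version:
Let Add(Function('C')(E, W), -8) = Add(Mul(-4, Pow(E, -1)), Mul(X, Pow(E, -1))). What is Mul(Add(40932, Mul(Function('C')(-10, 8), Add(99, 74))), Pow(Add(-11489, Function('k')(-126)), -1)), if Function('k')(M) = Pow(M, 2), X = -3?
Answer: Rational(424371, 43870) ≈ 9.6734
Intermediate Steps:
Function('C')(E, W) = Add(8, Mul(-7, Pow(E, -1))) (Function('C')(E, W) = Add(8, Add(Mul(-4, Pow(E, -1)), Mul(-3, Pow(E, -1)))) = Add(8, Mul(-7, Pow(E, -1))))
Mul(Add(40932, Mul(Function('C')(-10, 8), Add(99, 74))), Pow(Add(-11489, Function('k')(-126)), -1)) = Mul(Add(40932, Mul(Add(8, Mul(-7, Pow(-10, -1))), Add(99, 74))), Pow(Add(-11489, Pow(-126, 2)), -1)) = Mul(Add(40932, Mul(Add(8, Mul(-7, Rational(-1, 10))), 173)), Pow(Add(-11489, 15876), -1)) = Mul(Add(40932, Mul(Add(8, Rational(7, 10)), 173)), Pow(4387, -1)) = Mul(Add(40932, Mul(Rational(87, 10), 173)), Rational(1, 4387)) = Mul(Add(40932, Rational(15051, 10)), Rational(1, 4387)) = Mul(Rational(424371, 10), Rational(1, 4387)) = Rational(424371, 43870)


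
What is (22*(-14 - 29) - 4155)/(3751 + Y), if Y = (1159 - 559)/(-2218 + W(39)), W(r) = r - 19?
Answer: -5605999/4122049 ≈ -1.3600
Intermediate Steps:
W(r) = -19 + r
Y = -300/1099 (Y = (1159 - 559)/(-2218 + (-19 + 39)) = 600/(-2218 + 20) = 600/(-2198) = 600*(-1/2198) = -300/1099 ≈ -0.27298)
(22*(-14 - 29) - 4155)/(3751 + Y) = (22*(-14 - 29) - 4155)/(3751 - 300/1099) = (22*(-43) - 4155)/(4122049/1099) = (-946 - 4155)*(1099/4122049) = -5101*1099/4122049 = -5605999/4122049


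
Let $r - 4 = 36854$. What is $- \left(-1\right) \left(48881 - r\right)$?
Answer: $12023$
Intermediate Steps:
$r = 36858$ ($r = 4 + 36854 = 36858$)
$- \left(-1\right) \left(48881 - r\right) = - \left(-1\right) \left(48881 - 36858\right) = - \left(-1\right) 12023 = \left(-1\right) \left(-12023\right) = 12023$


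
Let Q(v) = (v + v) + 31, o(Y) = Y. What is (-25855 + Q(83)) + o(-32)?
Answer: -25690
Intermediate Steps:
Q(v) = 31 + 2*v (Q(v) = 2*v + 31 = 31 + 2*v)
(-25855 + Q(83)) + o(-32) = (-25855 + (31 + 2*83)) - 32 = (-25855 + (31 + 166)) - 32 = (-25855 + 197) - 32 = -25658 - 32 = -25690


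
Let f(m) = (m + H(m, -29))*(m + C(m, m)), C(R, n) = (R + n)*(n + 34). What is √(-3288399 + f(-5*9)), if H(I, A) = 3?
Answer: I*√3328089 ≈ 1824.3*I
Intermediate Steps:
C(R, n) = (34 + n)*(R + n) (C(R, n) = (R + n)*(34 + n) = (34 + n)*(R + n))
f(m) = (3 + m)*(2*m² + 69*m) (f(m) = (m + 3)*(m + (m² + 34*m + 34*m + m*m)) = (3 + m)*(m + (m² + 34*m + 34*m + m²)) = (3 + m)*(m + (2*m² + 68*m)) = (3 + m)*(2*m² + 69*m))
√(-3288399 + f(-5*9)) = √(-3288399 + (-5*9)*(207 + 2*(-5*9)² + 75*(-5*9))) = √(-3288399 - 45*(207 + 2*(-45)² + 75*(-45))) = √(-3288399 - 45*(207 + 2*2025 - 3375)) = √(-3288399 - 45*(207 + 4050 - 3375)) = √(-3288399 - 45*882) = √(-3288399 - 39690) = √(-3328089) = I*√3328089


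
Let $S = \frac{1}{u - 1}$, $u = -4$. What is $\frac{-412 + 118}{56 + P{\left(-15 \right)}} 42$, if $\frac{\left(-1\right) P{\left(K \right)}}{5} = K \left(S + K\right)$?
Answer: $\frac{3087}{271} \approx 11.391$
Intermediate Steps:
$S = - \frac{1}{5}$ ($S = \frac{1}{-4 - 1} = \frac{1}{-5} = - \frac{1}{5} \approx -0.2$)
$P{\left(K \right)} = - 5 K \left(- \frac{1}{5} + K\right)$
$\frac{-412 + 118}{56 + P{\left(-15 \right)}} 42 = \frac{-412 + 118}{56 - 15 \left(1 - -75\right)} 42 = - \frac{294}{56 - 15 \left(1 + 75\right)} 42 = - \frac{294}{56 - 1140} \cdot 42 = - \frac{294}{-1084} \cdot 42 = \left(-294\right) \left(- \frac{1}{1084}\right) 42 = \frac{147}{542} \cdot 42 = \frac{3087}{271}$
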